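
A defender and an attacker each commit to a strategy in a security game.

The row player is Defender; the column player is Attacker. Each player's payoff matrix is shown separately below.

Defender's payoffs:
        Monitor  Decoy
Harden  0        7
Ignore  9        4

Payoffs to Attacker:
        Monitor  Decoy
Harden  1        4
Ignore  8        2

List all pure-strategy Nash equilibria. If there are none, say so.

For each player, find the best response to each opponent profile; mutual best responses are the pure NE.
Defender against Monitor: payoffs 0, 9 → best response Ignore.
Defender against Decoy: payoffs 7, 4 → best response Harden.
Attacker against Harden: payoffs 1, 4 → best response Decoy.
Attacker against Ignore: payoffs 8, 2 → best response Monitor.
Mutual best responses: (Harden, Decoy); (Ignore, Monitor).

The pure Nash equilibria are (Harden, Decoy) and (Ignore, Monitor).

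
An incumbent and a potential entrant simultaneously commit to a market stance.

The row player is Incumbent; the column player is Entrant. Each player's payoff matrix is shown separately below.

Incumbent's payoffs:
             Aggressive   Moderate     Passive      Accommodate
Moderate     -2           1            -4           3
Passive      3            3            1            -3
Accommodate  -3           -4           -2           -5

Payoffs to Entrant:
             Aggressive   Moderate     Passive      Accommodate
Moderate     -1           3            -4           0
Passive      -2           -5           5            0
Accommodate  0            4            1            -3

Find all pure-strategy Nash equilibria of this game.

(Moderate, Aggressive): Incumbent can switch to Passive (-2 → 3). Not NE.
(Moderate, Moderate): Incumbent can switch to Passive (1 → 3). Not NE.
(Moderate, Passive): Incumbent can switch to Passive (-4 → 1). Not NE.
(Moderate, Accommodate): Entrant can switch to Moderate (0 → 3). Not NE.
(Passive, Aggressive): Entrant can switch to Passive (-2 → 5). Not NE.
(Passive, Moderate): Entrant can switch to Aggressive (-5 → -2). Not NE.
(Passive, Passive): Incumbent gets 1, best alternative -2; Entrant gets 5, best alternative 0. No profitable deviation — NE.
(Passive, Accommodate): Incumbent can switch to Moderate (-3 → 3). Not NE.
(Accommodate, Aggressive): Incumbent can switch to Moderate (-3 → -2). Not NE.
(The remaining 3 profiles each have a profitable deviation by the same check.)

(Passive, Passive)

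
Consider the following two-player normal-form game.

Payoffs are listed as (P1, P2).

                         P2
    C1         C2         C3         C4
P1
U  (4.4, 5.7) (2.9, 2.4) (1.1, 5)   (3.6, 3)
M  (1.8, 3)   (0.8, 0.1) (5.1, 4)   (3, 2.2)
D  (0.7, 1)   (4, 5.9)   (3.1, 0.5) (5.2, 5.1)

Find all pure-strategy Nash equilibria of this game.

The pure Nash equilibria are (U, C1) and (M, C3) and (D, C2).

(U, C1): P1 gets 4.4, best alternative 1.8; P2 gets 5.7, best alternative 5. No profitable deviation — NE.
(U, C2): P1 can switch to D (2.9 → 4). Not NE.
(U, C3): P1 can switch to M (1.1 → 5.1). Not NE.
(U, C4): P1 can switch to D (3.6 → 5.2). Not NE.
(M, C1): P1 can switch to U (1.8 → 4.4). Not NE.
(M, C2): P1 can switch to U (0.8 → 2.9). Not NE.
(M, C3): P1 gets 5.1, best alternative 3.1; P2 gets 4, best alternative 3. No profitable deviation — NE.
(M, C4): P1 can switch to U (3 → 3.6). Not NE.
(D, C1): P1 can switch to U (0.7 → 4.4). Not NE.
(D, C2): P1 gets 4, best alternative 2.9; P2 gets 5.9, best alternative 5.1. No profitable deviation — NE.
(D, C3): P1 can switch to M (3.1 → 5.1). Not NE.
(The remaining 1 profile has a profitable deviation by the same check.)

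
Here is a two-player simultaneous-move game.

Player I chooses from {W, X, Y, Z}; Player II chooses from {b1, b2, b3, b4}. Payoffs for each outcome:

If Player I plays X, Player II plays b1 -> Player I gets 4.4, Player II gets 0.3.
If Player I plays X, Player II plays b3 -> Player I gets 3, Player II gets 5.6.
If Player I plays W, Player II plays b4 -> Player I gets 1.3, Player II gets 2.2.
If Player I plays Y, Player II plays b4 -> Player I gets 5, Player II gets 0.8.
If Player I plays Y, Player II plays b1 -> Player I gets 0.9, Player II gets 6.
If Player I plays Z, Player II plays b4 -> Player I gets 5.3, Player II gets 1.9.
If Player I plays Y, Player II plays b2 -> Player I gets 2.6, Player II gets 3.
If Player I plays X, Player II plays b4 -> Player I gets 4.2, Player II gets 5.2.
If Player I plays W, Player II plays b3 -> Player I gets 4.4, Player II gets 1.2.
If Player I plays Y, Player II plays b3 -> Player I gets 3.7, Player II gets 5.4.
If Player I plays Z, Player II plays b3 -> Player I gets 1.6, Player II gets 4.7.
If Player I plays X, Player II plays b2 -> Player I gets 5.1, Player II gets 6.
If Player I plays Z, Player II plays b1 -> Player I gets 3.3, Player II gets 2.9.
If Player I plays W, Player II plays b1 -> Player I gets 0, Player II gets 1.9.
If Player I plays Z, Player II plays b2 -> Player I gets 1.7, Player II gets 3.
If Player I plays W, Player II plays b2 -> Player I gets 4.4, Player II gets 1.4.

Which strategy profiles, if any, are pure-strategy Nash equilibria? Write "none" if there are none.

(W, b1): Player I can switch to X (0 → 4.4). Not NE.
(W, b2): Player I can switch to X (4.4 → 5.1). Not NE.
(W, b3): Player II can switch to b1 (1.2 → 1.9). Not NE.
(W, b4): Player I can switch to X (1.3 → 4.2). Not NE.
(X, b1): Player II can switch to b2 (0.3 → 6). Not NE.
(X, b2): Player I gets 5.1, best alternative 4.4; Player II gets 6, best alternative 5.6. No profitable deviation — NE.
(X, b3): Player I can switch to W (3 → 4.4). Not NE.
(X, b4): Player I can switch to Y (4.2 → 5). Not NE.
(Y, b1): Player I can switch to X (0.9 → 4.4). Not NE.
(Y, b2): Player I can switch to W (2.6 → 4.4). Not NE.
(Y, b3): Player I can switch to W (3.7 → 4.4). Not NE.
(Y, b4): Player I can switch to Z (5 → 5.3). Not NE.
(Z, b1): Player I can switch to X (3.3 → 4.4). Not NE.
(The remaining 3 profiles each have a profitable deviation by the same check.)

The unique pure-strategy Nash equilibrium is (X, b2).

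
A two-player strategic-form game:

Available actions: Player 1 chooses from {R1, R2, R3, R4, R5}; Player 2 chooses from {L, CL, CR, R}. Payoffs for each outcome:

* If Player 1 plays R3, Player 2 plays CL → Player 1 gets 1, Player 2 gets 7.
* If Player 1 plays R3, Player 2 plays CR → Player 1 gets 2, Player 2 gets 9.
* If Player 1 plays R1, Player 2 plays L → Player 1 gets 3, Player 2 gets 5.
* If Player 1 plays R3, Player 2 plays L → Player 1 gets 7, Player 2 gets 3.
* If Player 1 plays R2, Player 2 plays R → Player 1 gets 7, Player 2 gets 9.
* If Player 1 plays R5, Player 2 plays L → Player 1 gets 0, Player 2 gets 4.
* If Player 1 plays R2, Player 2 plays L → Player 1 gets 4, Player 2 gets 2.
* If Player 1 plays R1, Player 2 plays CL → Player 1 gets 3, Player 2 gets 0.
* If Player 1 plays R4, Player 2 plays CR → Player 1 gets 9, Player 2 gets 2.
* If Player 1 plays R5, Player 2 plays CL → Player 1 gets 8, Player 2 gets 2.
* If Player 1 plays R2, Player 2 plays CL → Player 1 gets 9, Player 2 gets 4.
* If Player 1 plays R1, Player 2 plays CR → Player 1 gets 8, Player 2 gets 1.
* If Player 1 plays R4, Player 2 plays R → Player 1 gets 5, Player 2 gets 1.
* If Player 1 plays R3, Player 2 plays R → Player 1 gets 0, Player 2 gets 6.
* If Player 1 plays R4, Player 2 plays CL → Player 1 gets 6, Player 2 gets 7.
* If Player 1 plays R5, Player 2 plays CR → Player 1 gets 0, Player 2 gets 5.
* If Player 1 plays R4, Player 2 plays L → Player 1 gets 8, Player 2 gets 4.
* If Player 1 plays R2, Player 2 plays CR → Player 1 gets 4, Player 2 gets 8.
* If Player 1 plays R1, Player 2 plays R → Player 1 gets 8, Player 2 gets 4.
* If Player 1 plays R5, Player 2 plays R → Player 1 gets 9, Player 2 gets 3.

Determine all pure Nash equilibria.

This game has no pure Nash equilibrium.

For each strategy profile, look for a profitable unilateral deviation.
(R1, L): Player 1 can switch to R2 (3 → 4). Not NE.
(R1, CL): Player 1 can switch to R2 (3 → 9). Not NE.
(R1, CR): Player 1 can switch to R4 (8 → 9). Not NE.
(R1, R): Player 1 can switch to R5 (8 → 9). Not NE.
(R2, L): Player 1 can switch to R3 (4 → 7). Not NE.
(R2, CL): Player 2 can switch to CR (4 → 8). Not NE.
(The remaining 14 profiles each have a profitable deviation by the same check.)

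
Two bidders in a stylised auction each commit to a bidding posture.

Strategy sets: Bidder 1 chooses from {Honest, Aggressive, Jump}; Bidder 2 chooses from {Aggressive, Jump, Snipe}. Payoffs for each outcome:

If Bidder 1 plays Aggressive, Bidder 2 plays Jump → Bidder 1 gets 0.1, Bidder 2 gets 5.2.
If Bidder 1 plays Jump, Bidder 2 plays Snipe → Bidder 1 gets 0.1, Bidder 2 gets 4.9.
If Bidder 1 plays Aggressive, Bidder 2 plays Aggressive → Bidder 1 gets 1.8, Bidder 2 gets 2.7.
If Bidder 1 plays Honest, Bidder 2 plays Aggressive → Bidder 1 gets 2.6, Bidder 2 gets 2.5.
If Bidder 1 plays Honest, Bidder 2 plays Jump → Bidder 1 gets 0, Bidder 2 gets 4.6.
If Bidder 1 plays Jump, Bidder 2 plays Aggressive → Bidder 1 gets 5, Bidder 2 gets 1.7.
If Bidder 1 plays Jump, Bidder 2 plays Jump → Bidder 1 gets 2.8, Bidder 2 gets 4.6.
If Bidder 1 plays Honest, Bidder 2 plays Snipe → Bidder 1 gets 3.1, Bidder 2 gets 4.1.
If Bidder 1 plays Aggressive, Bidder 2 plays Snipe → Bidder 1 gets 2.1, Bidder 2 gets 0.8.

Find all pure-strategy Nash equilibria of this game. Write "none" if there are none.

For each player, find the best response to each opponent profile; mutual best responses are the pure NE.
Bidder 1 against Aggressive: payoffs 2.6, 1.8, 5 → best response Jump.
Bidder 1 against Jump: payoffs 0, 0.1, 2.8 → best response Jump.
Bidder 1 against Snipe: payoffs 3.1, 2.1, 0.1 → best response Honest.
Bidder 2 against Honest: payoffs 2.5, 4.6, 4.1 → best response Jump.
Bidder 2 against Aggressive: payoffs 2.7, 5.2, 0.8 → best response Jump.
Bidder 2 against Jump: payoffs 1.7, 4.6, 4.9 → best response Snipe.
No profile is a mutual best response for all players.

There is no pure-strategy Nash equilibrium.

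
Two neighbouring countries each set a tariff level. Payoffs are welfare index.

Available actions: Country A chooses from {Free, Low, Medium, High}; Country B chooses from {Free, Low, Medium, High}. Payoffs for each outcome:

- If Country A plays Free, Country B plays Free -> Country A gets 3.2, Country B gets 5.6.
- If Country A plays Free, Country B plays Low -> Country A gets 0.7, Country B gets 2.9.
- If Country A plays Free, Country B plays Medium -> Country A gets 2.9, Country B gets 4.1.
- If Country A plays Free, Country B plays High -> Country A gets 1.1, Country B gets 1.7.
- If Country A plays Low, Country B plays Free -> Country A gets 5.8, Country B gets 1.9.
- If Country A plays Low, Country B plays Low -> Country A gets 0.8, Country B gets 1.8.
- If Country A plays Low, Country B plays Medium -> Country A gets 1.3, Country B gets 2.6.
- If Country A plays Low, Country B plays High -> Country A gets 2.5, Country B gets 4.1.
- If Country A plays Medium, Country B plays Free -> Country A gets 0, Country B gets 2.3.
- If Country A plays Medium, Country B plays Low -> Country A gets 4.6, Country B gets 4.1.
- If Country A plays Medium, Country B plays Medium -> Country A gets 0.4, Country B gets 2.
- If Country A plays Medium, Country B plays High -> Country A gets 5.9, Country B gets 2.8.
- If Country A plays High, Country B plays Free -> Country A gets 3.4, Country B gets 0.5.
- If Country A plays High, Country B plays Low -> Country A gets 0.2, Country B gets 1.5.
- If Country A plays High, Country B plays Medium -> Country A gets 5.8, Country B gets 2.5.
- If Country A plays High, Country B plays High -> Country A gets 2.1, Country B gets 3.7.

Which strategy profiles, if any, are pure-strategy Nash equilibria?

(Free, Free): Country A can switch to Low (3.2 → 5.8). Not NE.
(Free, Low): Country A can switch to Low (0.7 → 0.8). Not NE.
(Free, Medium): Country A can switch to High (2.9 → 5.8). Not NE.
(Free, High): Country A can switch to Low (1.1 → 2.5). Not NE.
(Low, Free): Country B can switch to Medium (1.9 → 2.6). Not NE.
(Low, Low): Country A can switch to Medium (0.8 → 4.6). Not NE.
(Low, Medium): Country A can switch to Free (1.3 → 2.9). Not NE.
(Low, High): Country A can switch to Medium (2.5 → 5.9). Not NE.
(Medium, Free): Country A can switch to Free (0 → 3.2). Not NE.
(Medium, Low): Country A gets 4.6, best alternative 0.8; Country B gets 4.1, best alternative 2.8. No profitable deviation — NE.
(Medium, Medium): Country A can switch to Free (0.4 → 2.9). Not NE.
(The remaining 5 profiles each have a profitable deviation by the same check.)

Pure NE: (Medium, Low)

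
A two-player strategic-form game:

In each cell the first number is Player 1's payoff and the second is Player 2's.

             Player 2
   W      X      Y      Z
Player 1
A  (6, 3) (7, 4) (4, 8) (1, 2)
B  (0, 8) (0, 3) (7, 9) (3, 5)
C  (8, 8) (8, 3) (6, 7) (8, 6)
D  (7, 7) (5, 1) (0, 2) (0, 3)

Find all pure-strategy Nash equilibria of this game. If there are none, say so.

Pure-strategy Nash equilibria: (B, Y) and (C, W)

Mark each player's best response to every combination of opponents' strategies; a profile where every player is best-responding is a pure Nash equilibrium.
Player 1 against W: payoffs 6, 0, 8, 7 → best response C.
Player 1 against X: payoffs 7, 0, 8, 5 → best response C.
Player 1 against Y: payoffs 4, 7, 6, 0 → best response B.
Player 1 against Z: payoffs 1, 3, 8, 0 → best response C.
Player 2 against A: payoffs 3, 4, 8, 2 → best response Y.
Player 2 against B: payoffs 8, 3, 9, 5 → best response Y.
Player 2 against C: payoffs 8, 3, 7, 6 → best response W.
Player 2 against D: payoffs 7, 1, 2, 3 → best response W.
Mutual best responses: (B, Y); (C, W).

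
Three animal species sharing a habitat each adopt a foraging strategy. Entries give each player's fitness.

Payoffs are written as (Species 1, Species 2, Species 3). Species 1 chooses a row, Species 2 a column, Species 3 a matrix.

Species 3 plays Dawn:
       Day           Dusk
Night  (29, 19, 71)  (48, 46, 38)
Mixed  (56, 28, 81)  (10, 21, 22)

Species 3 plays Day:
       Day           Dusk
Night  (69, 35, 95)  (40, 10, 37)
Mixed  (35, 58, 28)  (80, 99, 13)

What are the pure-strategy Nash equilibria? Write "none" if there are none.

(Night, Day, Dawn): Species 1 can switch to Mixed (29 → 56). Not NE.
(Night, Day, Day): Species 1 gets 69, best alternative 35; Species 2 gets 35, best alternative 10; Species 3 gets 95, best alternative 71. No profitable deviation — NE.
(Night, Dusk, Dawn): Species 1 gets 48, best alternative 10; Species 2 gets 46, best alternative 19; Species 3 gets 38, best alternative 37. No profitable deviation — NE.
(Night, Dusk, Day): Species 1 can switch to Mixed (40 → 80). Not NE.
(Mixed, Day, Dawn): Species 1 gets 56, best alternative 29; Species 2 gets 28, best alternative 21; Species 3 gets 81, best alternative 28. No profitable deviation — NE.
(Mixed, Day, Day): Species 1 can switch to Night (35 → 69). Not NE.
(Mixed, Dusk, Dawn): Species 1 can switch to Night (10 → 48). Not NE.
(Mixed, Dusk, Day): Species 3 can switch to Dawn (13 → 22). Not NE.

The pure Nash equilibria are (Night, Day, Day); (Night, Dusk, Dawn); (Mixed, Day, Dawn).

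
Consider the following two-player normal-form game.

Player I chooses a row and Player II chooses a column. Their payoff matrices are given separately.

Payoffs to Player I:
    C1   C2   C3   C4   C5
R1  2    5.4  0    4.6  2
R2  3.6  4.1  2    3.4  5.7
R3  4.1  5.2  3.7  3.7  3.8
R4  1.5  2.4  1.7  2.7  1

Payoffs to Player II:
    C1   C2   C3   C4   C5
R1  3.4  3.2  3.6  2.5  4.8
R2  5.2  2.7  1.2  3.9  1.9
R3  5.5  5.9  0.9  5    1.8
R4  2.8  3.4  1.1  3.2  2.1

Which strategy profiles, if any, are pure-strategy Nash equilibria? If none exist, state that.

For each player, find the best response to each opponent profile; mutual best responses are the pure NE.
Player I against C1: payoffs 2, 3.6, 4.1, 1.5 → best response R3.
Player I against C2: payoffs 5.4, 4.1, 5.2, 2.4 → best response R1.
Player I against C3: payoffs 0, 2, 3.7, 1.7 → best response R3.
Player I against C4: payoffs 4.6, 3.4, 3.7, 2.7 → best response R1.
Player I against C5: payoffs 2, 5.7, 3.8, 1 → best response R2.
Player II against R1: payoffs 3.4, 3.2, 3.6, 2.5, 4.8 → best response C5.
Player II against R2: payoffs 5.2, 2.7, 1.2, 3.9, 1.9 → best response C1.
Player II against R3: payoffs 5.5, 5.9, 0.9, 5, 1.8 → best response C2.
Player II against R4: payoffs 2.8, 3.4, 1.1, 3.2, 2.1 → best response C2.
No profile is a mutual best response for all players.

No pure-strategy Nash equilibrium.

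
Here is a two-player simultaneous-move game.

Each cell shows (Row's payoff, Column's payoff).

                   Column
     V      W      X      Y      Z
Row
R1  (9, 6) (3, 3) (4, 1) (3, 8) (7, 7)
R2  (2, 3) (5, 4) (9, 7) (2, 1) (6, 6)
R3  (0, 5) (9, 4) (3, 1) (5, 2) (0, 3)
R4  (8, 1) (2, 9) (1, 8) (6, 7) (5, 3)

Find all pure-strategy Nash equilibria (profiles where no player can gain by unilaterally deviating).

Row against V: payoffs 9, 2, 0, 8 → best response R1.
Row against W: payoffs 3, 5, 9, 2 → best response R3.
Row against X: payoffs 4, 9, 3, 1 → best response R2.
Row against Y: payoffs 3, 2, 5, 6 → best response R4.
Row against Z: payoffs 7, 6, 0, 5 → best response R1.
Column against R1: payoffs 6, 3, 1, 8, 7 → best response Y.
Column against R2: payoffs 3, 4, 7, 1, 6 → best response X.
Column against R3: payoffs 5, 4, 1, 2, 3 → best response V.
Column against R4: payoffs 1, 9, 8, 7, 3 → best response W.
Mutual best responses: (R2, X).

Pure NE: (R2, X)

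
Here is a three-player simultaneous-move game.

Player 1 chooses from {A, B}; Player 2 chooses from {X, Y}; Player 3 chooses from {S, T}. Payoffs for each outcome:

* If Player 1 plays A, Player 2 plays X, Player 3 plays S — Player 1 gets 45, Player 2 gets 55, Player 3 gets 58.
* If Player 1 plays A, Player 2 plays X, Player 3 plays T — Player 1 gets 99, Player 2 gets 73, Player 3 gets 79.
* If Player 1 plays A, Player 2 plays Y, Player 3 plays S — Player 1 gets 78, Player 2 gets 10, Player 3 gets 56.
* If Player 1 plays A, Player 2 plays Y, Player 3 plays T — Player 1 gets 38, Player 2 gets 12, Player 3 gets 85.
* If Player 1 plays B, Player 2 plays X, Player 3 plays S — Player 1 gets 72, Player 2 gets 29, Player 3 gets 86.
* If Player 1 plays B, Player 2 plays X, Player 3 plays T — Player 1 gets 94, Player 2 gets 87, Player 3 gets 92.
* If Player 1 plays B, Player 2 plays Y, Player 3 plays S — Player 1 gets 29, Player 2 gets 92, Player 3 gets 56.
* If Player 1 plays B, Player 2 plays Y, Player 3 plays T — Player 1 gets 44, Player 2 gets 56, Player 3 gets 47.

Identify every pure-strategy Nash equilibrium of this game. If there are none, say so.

The unique pure-strategy Nash equilibrium is (A, X, T).

For each player, find the best response to each opponent profile; mutual best responses are the pure NE.
Player 1 against (X, S): payoffs 45, 72 → best response B.
Player 1 against (X, T): payoffs 99, 94 → best response A.
Player 1 against (Y, S): payoffs 78, 29 → best response A.
Player 1 against (Y, T): payoffs 38, 44 → best response B.
Player 2 against (A, S): payoffs 55, 10 → best response X.
Player 2 against (A, T): payoffs 73, 12 → best response X.
Player 2 against (B, S): payoffs 29, 92 → best response Y.
Player 2 against (B, T): payoffs 87, 56 → best response X.
Player 3 against (A, X): payoffs 58, 79 → best response T.
Player 3 against (A, Y): payoffs 56, 85 → best response T.
Player 3 against (B, X): payoffs 86, 92 → best response T.
Player 3 against (B, Y): payoffs 56, 47 → best response S.
Mutual best responses: (A, X, T).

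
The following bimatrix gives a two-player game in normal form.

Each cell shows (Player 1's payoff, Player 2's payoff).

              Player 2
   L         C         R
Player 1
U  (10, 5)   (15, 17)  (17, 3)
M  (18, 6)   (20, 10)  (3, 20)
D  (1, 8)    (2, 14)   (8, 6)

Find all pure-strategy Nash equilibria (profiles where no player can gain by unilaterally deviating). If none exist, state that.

There is no pure-strategy Nash equilibrium.

For each player, find the best response to each opponent profile; mutual best responses are the pure NE.
Player 1 against L: payoffs 10, 18, 1 → best response M.
Player 1 against C: payoffs 15, 20, 2 → best response M.
Player 1 against R: payoffs 17, 3, 8 → best response U.
Player 2 against U: payoffs 5, 17, 3 → best response C.
Player 2 against M: payoffs 6, 10, 20 → best response R.
Player 2 against D: payoffs 8, 14, 6 → best response C.
No profile is a mutual best response for all players.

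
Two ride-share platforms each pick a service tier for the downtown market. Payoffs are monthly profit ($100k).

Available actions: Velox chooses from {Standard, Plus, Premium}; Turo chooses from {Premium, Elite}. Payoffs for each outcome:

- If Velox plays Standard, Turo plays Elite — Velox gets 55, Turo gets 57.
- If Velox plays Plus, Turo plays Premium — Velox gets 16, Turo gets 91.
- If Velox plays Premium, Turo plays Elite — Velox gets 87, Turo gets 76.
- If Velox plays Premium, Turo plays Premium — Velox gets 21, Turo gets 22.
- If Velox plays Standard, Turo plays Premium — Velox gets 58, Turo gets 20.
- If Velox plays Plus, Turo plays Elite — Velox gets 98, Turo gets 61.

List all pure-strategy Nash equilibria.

No pure-strategy Nash equilibrium.

For each player, find the best response to each opponent profile; mutual best responses are the pure NE.
Velox against Premium: payoffs 58, 16, 21 → best response Standard.
Velox against Elite: payoffs 55, 98, 87 → best response Plus.
Turo against Standard: payoffs 20, 57 → best response Elite.
Turo against Plus: payoffs 91, 61 → best response Premium.
Turo against Premium: payoffs 22, 76 → best response Elite.
No profile is a mutual best response for all players.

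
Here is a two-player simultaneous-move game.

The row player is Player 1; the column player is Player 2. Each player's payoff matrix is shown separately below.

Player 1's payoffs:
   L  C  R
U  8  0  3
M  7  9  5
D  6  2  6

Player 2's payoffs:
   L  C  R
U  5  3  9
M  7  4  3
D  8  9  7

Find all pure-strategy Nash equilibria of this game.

none

(U, L): Player 2 can switch to R (5 → 9). Not NE.
(U, C): Player 1 can switch to M (0 → 9). Not NE.
(U, R): Player 1 can switch to M (3 → 5). Not NE.
(M, L): Player 1 can switch to U (7 → 8). Not NE.
(M, C): Player 2 can switch to L (4 → 7). Not NE.
(M, R): Player 1 can switch to D (5 → 6). Not NE.
(D, L): Player 1 can switch to U (6 → 8). Not NE.
(D, C): Player 1 can switch to M (2 → 9). Not NE.
(D, R): Player 2 can switch to L (7 → 8). Not NE.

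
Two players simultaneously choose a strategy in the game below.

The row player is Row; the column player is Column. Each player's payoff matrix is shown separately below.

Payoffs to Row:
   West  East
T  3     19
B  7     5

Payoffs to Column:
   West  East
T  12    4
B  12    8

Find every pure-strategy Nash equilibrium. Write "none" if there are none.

Row against West: payoffs 3, 7 → best response B.
Row against East: payoffs 19, 5 → best response T.
Column against T: payoffs 12, 4 → best response West.
Column against B: payoffs 12, 8 → best response West.
Mutual best responses: (B, West).

(B, West)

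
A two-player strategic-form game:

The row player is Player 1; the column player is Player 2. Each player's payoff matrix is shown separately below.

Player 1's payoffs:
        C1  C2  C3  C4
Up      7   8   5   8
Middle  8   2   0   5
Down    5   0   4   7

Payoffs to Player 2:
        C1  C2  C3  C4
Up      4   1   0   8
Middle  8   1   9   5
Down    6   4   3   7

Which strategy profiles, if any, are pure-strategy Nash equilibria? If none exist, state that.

The unique pure-strategy Nash equilibrium is (Up, C4).

For each player, find the best response to each opponent profile; mutual best responses are the pure NE.
Player 1 against C1: payoffs 7, 8, 5 → best response Middle.
Player 1 against C2: payoffs 8, 2, 0 → best response Up.
Player 1 against C3: payoffs 5, 0, 4 → best response Up.
Player 1 against C4: payoffs 8, 5, 7 → best response Up.
Player 2 against Up: payoffs 4, 1, 0, 8 → best response C4.
Player 2 against Middle: payoffs 8, 1, 9, 5 → best response C3.
Player 2 against Down: payoffs 6, 4, 3, 7 → best response C4.
Mutual best responses: (Up, C4).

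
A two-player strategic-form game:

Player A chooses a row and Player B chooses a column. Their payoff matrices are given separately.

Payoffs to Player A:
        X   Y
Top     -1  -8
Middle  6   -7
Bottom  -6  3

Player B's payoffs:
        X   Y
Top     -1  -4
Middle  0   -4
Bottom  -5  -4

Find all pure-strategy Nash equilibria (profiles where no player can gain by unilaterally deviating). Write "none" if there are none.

(Middle, X), (Bottom, Y)

Player A against X: payoffs -1, 6, -6 → best response Middle.
Player A against Y: payoffs -8, -7, 3 → best response Bottom.
Player B against Top: payoffs -1, -4 → best response X.
Player B against Middle: payoffs 0, -4 → best response X.
Player B against Bottom: payoffs -5, -4 → best response Y.
Mutual best responses: (Middle, X); (Bottom, Y).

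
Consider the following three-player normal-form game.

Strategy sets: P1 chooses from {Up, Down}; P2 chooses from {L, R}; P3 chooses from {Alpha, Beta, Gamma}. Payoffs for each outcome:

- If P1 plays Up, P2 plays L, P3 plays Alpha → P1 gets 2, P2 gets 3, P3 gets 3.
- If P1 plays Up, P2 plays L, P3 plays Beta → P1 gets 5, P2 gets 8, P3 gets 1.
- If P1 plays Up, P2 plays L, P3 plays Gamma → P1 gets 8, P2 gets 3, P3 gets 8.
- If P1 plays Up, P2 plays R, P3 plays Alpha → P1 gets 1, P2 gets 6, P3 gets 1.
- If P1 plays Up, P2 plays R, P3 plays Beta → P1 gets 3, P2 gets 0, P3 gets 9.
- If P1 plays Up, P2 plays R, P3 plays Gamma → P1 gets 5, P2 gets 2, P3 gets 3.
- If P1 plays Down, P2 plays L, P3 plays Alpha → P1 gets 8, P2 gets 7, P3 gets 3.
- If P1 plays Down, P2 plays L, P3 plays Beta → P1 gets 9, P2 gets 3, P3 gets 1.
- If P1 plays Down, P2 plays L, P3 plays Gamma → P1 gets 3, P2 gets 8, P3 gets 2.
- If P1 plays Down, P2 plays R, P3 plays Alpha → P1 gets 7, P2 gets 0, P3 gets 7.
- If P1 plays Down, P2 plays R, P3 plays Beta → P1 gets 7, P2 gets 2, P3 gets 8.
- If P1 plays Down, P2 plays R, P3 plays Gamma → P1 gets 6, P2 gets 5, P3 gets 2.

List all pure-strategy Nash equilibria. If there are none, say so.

(Up, L, Gamma), (Down, L, Alpha)

P1 against (L, Alpha): payoffs 2, 8 → best response Down.
P1 against (L, Beta): payoffs 5, 9 → best response Down.
P1 against (L, Gamma): payoffs 8, 3 → best response Up.
P1 against (R, Alpha): payoffs 1, 7 → best response Down.
P1 against (R, Beta): payoffs 3, 7 → best response Down.
P1 against (R, Gamma): payoffs 5, 6 → best response Down.
P2 against (Up, Alpha): payoffs 3, 6 → best response R.
P2 against (Up, Beta): payoffs 8, 0 → best response L.
P2 against (Up, Gamma): payoffs 3, 2 → best response L.
P2 against (Down, Alpha): payoffs 7, 0 → best response L.
P2 against (Down, Beta): payoffs 3, 2 → best response L.
P2 against (Down, Gamma): payoffs 8, 5 → best response L.
P3 against (Up, L): payoffs 3, 1, 8 → best response Gamma.
P3 against (Up, R): payoffs 1, 9, 3 → best response Beta.
P3 against (Down, L): payoffs 3, 1, 2 → best response Alpha.
P3 against (Down, R): payoffs 7, 8, 2 → best response Beta.
Mutual best responses: (Up, L, Gamma); (Down, L, Alpha).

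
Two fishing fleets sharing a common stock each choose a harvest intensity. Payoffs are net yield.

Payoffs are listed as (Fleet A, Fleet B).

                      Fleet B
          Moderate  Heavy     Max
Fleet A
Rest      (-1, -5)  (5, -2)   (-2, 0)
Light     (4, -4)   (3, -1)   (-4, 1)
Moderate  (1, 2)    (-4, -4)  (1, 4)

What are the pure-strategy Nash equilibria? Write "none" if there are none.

The unique pure-strategy Nash equilibrium is (Moderate, Max).

Mark each player's best response to every combination of opponents' strategies; a profile where every player is best-responding is a pure Nash equilibrium.
Fleet A against Moderate: payoffs -1, 4, 1 → best response Light.
Fleet A against Heavy: payoffs 5, 3, -4 → best response Rest.
Fleet A against Max: payoffs -2, -4, 1 → best response Moderate.
Fleet B against Rest: payoffs -5, -2, 0 → best response Max.
Fleet B against Light: payoffs -4, -1, 1 → best response Max.
Fleet B against Moderate: payoffs 2, -4, 4 → best response Max.
Mutual best responses: (Moderate, Max).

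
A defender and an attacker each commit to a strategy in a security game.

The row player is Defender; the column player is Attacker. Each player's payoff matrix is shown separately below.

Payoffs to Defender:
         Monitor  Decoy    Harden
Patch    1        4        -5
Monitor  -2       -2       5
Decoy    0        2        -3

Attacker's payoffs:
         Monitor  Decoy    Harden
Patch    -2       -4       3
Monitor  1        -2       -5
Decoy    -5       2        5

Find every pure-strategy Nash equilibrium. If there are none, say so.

There is no pure-strategy Nash equilibrium.

For each player, find the best response to each opponent profile; mutual best responses are the pure NE.
Defender against Monitor: payoffs 1, -2, 0 → best response Patch.
Defender against Decoy: payoffs 4, -2, 2 → best response Patch.
Defender against Harden: payoffs -5, 5, -3 → best response Monitor.
Attacker against Patch: payoffs -2, -4, 3 → best response Harden.
Attacker against Monitor: payoffs 1, -2, -5 → best response Monitor.
Attacker against Decoy: payoffs -5, 2, 5 → best response Harden.
No profile is a mutual best response for all players.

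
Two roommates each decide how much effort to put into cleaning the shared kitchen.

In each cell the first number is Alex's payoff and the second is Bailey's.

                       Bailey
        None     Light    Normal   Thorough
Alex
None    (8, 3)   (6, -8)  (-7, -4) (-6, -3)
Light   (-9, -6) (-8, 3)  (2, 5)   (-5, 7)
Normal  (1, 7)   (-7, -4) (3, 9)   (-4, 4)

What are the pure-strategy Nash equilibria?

The pure Nash equilibria are (None, None), (Normal, Normal).

Check each profile: it is a Nash equilibrium iff no player can strictly gain by switching unilaterally.
(None, None): Alex gets 8, best alternative 1; Bailey gets 3, best alternative -3. No profitable deviation — NE.
(None, Light): Bailey can switch to None (-8 → 3). Not NE.
(None, Normal): Alex can switch to Light (-7 → 2). Not NE.
(None, Thorough): Alex can switch to Light (-6 → -5). Not NE.
(Light, None): Alex can switch to None (-9 → 8). Not NE.
(Light, Light): Alex can switch to None (-8 → 6). Not NE.
(Light, Normal): Alex can switch to Normal (2 → 3). Not NE.
(Light, Thorough): Alex can switch to Normal (-5 → -4). Not NE.
(Normal, None): Alex can switch to None (1 → 8). Not NE.
(Normal, Light): Alex can switch to None (-7 → 6). Not NE.
(Normal, Normal): Alex gets 3, best alternative 2; Bailey gets 9, best alternative 7. No profitable deviation — NE.
(Normal, Thorough): Bailey can switch to None (4 → 7). Not NE.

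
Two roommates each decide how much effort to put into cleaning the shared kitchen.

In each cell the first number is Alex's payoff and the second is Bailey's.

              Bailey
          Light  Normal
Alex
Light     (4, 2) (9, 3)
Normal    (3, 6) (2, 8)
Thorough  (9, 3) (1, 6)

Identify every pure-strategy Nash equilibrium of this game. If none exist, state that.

(Light, Light): Alex can switch to Thorough (4 → 9). Not NE.
(Light, Normal): Alex gets 9, best alternative 2; Bailey gets 3, best alternative 2. No profitable deviation — NE.
(Normal, Light): Alex can switch to Light (3 → 4). Not NE.
(Normal, Normal): Alex can switch to Light (2 → 9). Not NE.
(Thorough, Light): Bailey can switch to Normal (3 → 6). Not NE.
(Thorough, Normal): Alex can switch to Light (1 → 9). Not NE.

Pure NE: (Light, Normal)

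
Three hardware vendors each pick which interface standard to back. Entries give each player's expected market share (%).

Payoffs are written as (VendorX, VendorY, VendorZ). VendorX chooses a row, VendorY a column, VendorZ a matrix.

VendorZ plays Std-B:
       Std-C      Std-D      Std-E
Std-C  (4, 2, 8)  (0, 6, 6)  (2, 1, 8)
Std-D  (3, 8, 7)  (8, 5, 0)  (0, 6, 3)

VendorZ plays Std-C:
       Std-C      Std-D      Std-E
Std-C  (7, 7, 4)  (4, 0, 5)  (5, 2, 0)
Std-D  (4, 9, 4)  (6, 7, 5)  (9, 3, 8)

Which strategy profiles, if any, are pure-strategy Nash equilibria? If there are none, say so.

none

VendorX against (Std-C, Std-B): payoffs 4, 3 → best response Std-C.
VendorX against (Std-C, Std-C): payoffs 7, 4 → best response Std-C.
VendorX against (Std-D, Std-B): payoffs 0, 8 → best response Std-D.
VendorX against (Std-D, Std-C): payoffs 4, 6 → best response Std-D.
VendorX against (Std-E, Std-B): payoffs 2, 0 → best response Std-C.
VendorX against (Std-E, Std-C): payoffs 5, 9 → best response Std-D.
VendorY against (Std-C, Std-B): payoffs 2, 6, 1 → best response Std-D.
VendorY against (Std-C, Std-C): payoffs 7, 0, 2 → best response Std-C.
VendorY against (Std-D, Std-B): payoffs 8, 5, 6 → best response Std-C.
VendorY against (Std-D, Std-C): payoffs 9, 7, 3 → best response Std-C.
VendorZ against (Std-C, Std-C): payoffs 8, 4 → best response Std-B.
VendorZ against (Std-C, Std-D): payoffs 6, 5 → best response Std-B.
VendorZ against (Std-C, Std-E): payoffs 8, 0 → best response Std-B.
VendorZ against (Std-D, Std-C): payoffs 7, 4 → best response Std-B.
VendorZ against (Std-D, Std-D): payoffs 0, 5 → best response Std-C.
VendorZ against (Std-D, Std-E): payoffs 3, 8 → best response Std-C.
No profile is a mutual best response for all players.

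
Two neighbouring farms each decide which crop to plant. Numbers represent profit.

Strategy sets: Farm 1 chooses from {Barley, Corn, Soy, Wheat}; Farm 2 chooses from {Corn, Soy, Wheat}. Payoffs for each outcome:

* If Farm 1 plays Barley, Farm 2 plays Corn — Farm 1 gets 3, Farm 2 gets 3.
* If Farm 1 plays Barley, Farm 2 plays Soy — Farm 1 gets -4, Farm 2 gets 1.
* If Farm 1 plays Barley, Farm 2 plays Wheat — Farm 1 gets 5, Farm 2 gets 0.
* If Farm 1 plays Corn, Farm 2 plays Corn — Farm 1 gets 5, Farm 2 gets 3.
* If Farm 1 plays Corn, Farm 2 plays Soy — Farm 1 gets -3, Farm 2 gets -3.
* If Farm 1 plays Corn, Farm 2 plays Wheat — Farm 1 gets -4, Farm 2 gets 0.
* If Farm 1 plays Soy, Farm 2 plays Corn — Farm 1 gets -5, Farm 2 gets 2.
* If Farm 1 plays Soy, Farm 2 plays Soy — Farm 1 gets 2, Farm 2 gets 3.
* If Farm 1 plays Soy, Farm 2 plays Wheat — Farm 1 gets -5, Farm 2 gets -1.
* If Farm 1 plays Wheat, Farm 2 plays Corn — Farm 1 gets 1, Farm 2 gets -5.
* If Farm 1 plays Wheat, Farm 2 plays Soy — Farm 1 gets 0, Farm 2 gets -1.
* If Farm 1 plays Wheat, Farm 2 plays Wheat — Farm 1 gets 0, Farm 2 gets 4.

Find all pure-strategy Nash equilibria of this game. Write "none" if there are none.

For each strategy profile, look for a profitable unilateral deviation.
(Barley, Corn): Farm 1 can switch to Corn (3 → 5). Not NE.
(Barley, Soy): Farm 1 can switch to Corn (-4 → -3). Not NE.
(Barley, Wheat): Farm 2 can switch to Corn (0 → 3). Not NE.
(Corn, Corn): Farm 1 gets 5, best alternative 3; Farm 2 gets 3, best alternative 0. No profitable deviation — NE.
(Corn, Soy): Farm 1 can switch to Soy (-3 → 2). Not NE.
(Corn, Wheat): Farm 1 can switch to Barley (-4 → 5). Not NE.
(Soy, Corn): Farm 1 can switch to Barley (-5 → 3). Not NE.
(Soy, Soy): Farm 1 gets 2, best alternative 0; Farm 2 gets 3, best alternative 2. No profitable deviation — NE.
(Soy, Wheat): Farm 1 can switch to Barley (-5 → 5). Not NE.
(Wheat, Corn): Farm 1 can switch to Barley (1 → 3). Not NE.
(The remaining 2 profiles each have a profitable deviation by the same check.)

Pure-strategy Nash equilibria: (Corn, Corn) and (Soy, Soy)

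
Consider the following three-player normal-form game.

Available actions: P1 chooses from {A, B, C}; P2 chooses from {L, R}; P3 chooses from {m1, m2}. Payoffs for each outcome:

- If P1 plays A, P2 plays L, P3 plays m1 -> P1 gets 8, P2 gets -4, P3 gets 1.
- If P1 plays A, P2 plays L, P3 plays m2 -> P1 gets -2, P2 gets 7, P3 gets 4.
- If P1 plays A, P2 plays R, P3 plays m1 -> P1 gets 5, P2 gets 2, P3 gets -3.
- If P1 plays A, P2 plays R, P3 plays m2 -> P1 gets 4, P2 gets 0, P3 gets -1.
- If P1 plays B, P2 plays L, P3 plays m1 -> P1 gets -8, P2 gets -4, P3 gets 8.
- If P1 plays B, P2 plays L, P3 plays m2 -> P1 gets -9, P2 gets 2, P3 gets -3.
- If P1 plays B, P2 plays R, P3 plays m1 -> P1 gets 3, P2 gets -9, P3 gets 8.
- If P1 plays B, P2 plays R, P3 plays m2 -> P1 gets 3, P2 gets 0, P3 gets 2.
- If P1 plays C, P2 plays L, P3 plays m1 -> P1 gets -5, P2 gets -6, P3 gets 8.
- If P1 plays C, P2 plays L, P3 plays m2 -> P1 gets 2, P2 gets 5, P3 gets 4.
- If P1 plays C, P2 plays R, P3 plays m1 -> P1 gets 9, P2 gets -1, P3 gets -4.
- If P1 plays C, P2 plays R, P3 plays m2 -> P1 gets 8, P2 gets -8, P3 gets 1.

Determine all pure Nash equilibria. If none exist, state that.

No pure-strategy Nash equilibrium.

P1 against (L, m1): payoffs 8, -8, -5 → best response A.
P1 against (L, m2): payoffs -2, -9, 2 → best response C.
P1 against (R, m1): payoffs 5, 3, 9 → best response C.
P1 against (R, m2): payoffs 4, 3, 8 → best response C.
P2 against (A, m1): payoffs -4, 2 → best response R.
P2 against (A, m2): payoffs 7, 0 → best response L.
P2 against (B, m1): payoffs -4, -9 → best response L.
P2 against (B, m2): payoffs 2, 0 → best response L.
P2 against (C, m1): payoffs -6, -1 → best response R.
P2 against (C, m2): payoffs 5, -8 → best response L.
P3 against (A, L): payoffs 1, 4 → best response m2.
P3 against (A, R): payoffs -3, -1 → best response m2.
P3 against (B, L): payoffs 8, -3 → best response m1.
P3 against (B, R): payoffs 8, 2 → best response m1.
P3 against (C, L): payoffs 8, 4 → best response m1.
P3 against (C, R): payoffs -4, 1 → best response m2.
No profile is a mutual best response for all players.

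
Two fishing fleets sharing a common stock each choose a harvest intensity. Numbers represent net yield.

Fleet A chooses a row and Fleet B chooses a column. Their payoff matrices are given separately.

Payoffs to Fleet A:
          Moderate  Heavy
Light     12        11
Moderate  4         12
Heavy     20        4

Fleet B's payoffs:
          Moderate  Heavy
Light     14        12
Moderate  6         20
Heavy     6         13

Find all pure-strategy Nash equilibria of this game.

Fleet A against Moderate: payoffs 12, 4, 20 → best response Heavy.
Fleet A against Heavy: payoffs 11, 12, 4 → best response Moderate.
Fleet B against Light: payoffs 14, 12 → best response Moderate.
Fleet B against Moderate: payoffs 6, 20 → best response Heavy.
Fleet B against Heavy: payoffs 6, 13 → best response Heavy.
Mutual best responses: (Moderate, Heavy).

The unique pure-strategy Nash equilibrium is (Moderate, Heavy).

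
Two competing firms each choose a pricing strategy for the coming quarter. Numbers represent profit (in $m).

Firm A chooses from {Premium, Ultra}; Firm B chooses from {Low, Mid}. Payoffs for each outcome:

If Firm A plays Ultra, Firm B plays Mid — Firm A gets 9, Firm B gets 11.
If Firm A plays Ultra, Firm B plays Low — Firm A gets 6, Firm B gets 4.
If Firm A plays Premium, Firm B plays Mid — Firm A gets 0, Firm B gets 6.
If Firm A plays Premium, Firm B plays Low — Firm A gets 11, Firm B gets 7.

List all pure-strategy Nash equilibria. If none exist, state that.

For each strategy profile, look for a profitable unilateral deviation.
(Premium, Low): Firm A gets 11, best alternative 6; Firm B gets 7, best alternative 6. No profitable deviation — NE.
(Premium, Mid): Firm A can switch to Ultra (0 → 9). Not NE.
(Ultra, Low): Firm A can switch to Premium (6 → 11). Not NE.
(Ultra, Mid): Firm A gets 9, best alternative 0; Firm B gets 11, best alternative 4. No profitable deviation — NE.

(Premium, Low) and (Ultra, Mid)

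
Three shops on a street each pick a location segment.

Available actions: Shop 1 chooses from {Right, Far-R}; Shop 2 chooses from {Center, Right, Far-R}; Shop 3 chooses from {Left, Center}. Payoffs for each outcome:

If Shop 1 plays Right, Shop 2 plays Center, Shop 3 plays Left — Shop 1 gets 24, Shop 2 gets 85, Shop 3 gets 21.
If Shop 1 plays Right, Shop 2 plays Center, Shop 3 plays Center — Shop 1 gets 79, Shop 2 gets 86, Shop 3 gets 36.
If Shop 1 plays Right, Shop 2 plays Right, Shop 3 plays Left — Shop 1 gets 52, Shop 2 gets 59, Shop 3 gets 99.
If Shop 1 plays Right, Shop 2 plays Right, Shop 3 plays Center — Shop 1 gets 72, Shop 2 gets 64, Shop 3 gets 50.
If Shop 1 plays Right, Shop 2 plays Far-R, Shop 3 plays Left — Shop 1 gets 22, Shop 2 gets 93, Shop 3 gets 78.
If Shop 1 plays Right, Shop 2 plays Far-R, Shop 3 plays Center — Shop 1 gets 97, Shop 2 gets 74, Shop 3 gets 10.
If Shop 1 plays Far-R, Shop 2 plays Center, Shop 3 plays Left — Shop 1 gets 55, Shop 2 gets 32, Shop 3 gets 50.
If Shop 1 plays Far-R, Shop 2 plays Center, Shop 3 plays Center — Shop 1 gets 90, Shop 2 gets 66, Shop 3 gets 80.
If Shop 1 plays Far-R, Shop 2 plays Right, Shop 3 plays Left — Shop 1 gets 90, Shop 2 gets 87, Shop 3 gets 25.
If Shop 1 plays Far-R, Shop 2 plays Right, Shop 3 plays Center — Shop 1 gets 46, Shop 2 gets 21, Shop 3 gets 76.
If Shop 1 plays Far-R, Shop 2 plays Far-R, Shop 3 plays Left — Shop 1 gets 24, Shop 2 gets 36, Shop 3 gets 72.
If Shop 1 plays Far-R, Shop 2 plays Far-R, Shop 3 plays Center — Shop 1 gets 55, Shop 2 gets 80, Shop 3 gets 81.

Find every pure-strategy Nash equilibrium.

There is no pure-strategy Nash equilibrium.

Shop 1 against (Center, Left): payoffs 24, 55 → best response Far-R.
Shop 1 against (Center, Center): payoffs 79, 90 → best response Far-R.
Shop 1 against (Right, Left): payoffs 52, 90 → best response Far-R.
Shop 1 against (Right, Center): payoffs 72, 46 → best response Right.
Shop 1 against (Far-R, Left): payoffs 22, 24 → best response Far-R.
Shop 1 against (Far-R, Center): payoffs 97, 55 → best response Right.
Shop 2 against (Right, Left): payoffs 85, 59, 93 → best response Far-R.
Shop 2 against (Right, Center): payoffs 86, 64, 74 → best response Center.
Shop 2 against (Far-R, Left): payoffs 32, 87, 36 → best response Right.
Shop 2 against (Far-R, Center): payoffs 66, 21, 80 → best response Far-R.
Shop 3 against (Right, Center): payoffs 21, 36 → best response Center.
Shop 3 against (Right, Right): payoffs 99, 50 → best response Left.
Shop 3 against (Right, Far-R): payoffs 78, 10 → best response Left.
Shop 3 against (Far-R, Center): payoffs 50, 80 → best response Center.
Shop 3 against (Far-R, Right): payoffs 25, 76 → best response Center.
Shop 3 against (Far-R, Far-R): payoffs 72, 81 → best response Center.
No profile is a mutual best response for all players.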